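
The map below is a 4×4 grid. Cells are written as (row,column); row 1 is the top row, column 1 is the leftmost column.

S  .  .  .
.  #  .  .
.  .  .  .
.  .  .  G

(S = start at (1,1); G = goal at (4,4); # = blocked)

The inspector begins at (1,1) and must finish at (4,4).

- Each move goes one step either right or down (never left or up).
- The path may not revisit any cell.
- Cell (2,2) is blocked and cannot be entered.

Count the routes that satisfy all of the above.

A right/down-only route from (1,1) to (4,4) makes exactly 3 down-moves and 3 right-moves in some order.
With no other constraints that would be C(6,3) = 20 routes.
Subtract routes through each blocked cell (inclusion–exclusion for overlaps): − through (2,2): 12 → 8.
That gives 8 routes.

8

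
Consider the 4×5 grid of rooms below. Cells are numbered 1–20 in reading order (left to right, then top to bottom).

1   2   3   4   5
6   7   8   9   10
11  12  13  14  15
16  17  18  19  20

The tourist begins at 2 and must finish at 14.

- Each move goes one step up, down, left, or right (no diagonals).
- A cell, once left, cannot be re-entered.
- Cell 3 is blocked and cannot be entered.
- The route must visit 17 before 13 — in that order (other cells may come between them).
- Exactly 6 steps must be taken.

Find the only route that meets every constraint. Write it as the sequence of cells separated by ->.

2 -> 7 -> 12 -> 17 -> 18 -> 13 -> 14

The waypoints must appear in the order 17, 13, with no cell reused.
Route from 2: down 3 to 17, right 1 to 18, up 1 to 13, right 1 to 14 — 6 moves in all.
Check: order respected (17 at step 3, 13 at step 5); 6 moves as required.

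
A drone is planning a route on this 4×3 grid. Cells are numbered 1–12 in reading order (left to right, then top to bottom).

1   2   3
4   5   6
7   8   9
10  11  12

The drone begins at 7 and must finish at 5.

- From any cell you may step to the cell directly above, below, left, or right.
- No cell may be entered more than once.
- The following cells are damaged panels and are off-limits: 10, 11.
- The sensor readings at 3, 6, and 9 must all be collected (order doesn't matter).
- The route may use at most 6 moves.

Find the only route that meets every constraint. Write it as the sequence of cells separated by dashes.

Any route must reach 3, 6, and 9 and still end at 5 within 6 moves, so the order of the required stops is forced.
Route from 7: right 2 to 9, up 2 to 3, left 1 to 2, down 1 to 5 — 6 moves in all.
Check: all required cells visited; 6 ≤ 6 moves.

7 - 8 - 9 - 6 - 3 - 2 - 5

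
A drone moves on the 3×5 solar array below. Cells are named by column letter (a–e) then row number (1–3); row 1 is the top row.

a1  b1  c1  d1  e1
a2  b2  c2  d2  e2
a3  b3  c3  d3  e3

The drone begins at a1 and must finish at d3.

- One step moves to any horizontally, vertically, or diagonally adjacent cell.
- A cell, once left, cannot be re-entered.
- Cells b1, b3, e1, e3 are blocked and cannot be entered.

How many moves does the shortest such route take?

3

With diagonal moves allowed, the Chebyshev distance max(|Δrow|,|Δcol|) from a1 to d3 is 3, so at least 3 moves are needed.
A route of 3 moves achieves this: a1 → b2 → c2 → d3.
Since 3 matches the lower bound, it is optimal.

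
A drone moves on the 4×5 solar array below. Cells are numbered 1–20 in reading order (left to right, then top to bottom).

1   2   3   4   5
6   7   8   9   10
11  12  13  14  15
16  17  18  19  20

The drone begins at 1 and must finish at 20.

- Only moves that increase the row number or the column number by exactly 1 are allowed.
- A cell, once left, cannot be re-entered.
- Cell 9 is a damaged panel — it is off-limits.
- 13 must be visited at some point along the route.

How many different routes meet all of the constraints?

A right/down-only route from 1 to 20 makes exactly 3 down-moves and 4 right-moves in some order.
With no other constraints that would be C(7,3) = 35 routes.
Split at 13 and multiply the segment counts (each segment already excludes blocked cells): 1→13: 6; 13→20: 3; product = 18.
That gives 18 routes.

18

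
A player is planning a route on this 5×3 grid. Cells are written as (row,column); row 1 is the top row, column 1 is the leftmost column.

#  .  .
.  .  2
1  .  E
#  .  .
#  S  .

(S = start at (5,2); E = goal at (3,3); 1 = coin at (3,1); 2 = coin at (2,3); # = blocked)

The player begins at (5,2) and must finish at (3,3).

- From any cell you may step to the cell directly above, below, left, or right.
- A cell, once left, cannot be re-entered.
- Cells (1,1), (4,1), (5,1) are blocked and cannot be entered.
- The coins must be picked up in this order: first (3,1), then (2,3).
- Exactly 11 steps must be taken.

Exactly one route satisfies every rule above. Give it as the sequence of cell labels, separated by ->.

(5,2) -> (5,3) -> (4,3) -> (4,2) -> (3,2) -> (3,1) -> (2,1) -> (2,2) -> (1,2) -> (1,3) -> (2,3) -> (3,3)

The waypoints must appear in the order (3,1), (2,3), with no cell reused.
Route from (5,2): right 1 to (5,3), up 1 to (4,3), left 1 to (4,2), up 1 to (3,2), left 1 to (3,1), up 1 to (2,1), right 1 to (2,2), up 1 to (1,2), right 1 to (1,3), down 2 to (3,3) — 11 moves in all.
Check: order respected (1 at step 5, 2 at step 10); 11 moves as required.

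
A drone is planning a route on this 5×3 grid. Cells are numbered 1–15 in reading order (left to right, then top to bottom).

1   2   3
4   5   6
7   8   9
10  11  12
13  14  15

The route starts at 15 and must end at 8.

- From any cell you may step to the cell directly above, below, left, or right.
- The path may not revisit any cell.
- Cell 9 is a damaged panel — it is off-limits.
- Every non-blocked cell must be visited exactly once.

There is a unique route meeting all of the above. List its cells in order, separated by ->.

15 -> 12 -> 11 -> 14 -> 13 -> 10 -> 7 -> 4 -> 1 -> 2 -> 3 -> 6 -> 5 -> 8

Need to visit all 14 open cells exactly once, starting at 15 and ending at 8.
Cell 6 has only two open neighbours (3 and 5), so the path must pass straight through it: one of those is the cell it's entered from and the other is where it exits.
Route from 15: up to 12, left to 11, down to 14, left to 13, 4× up (reaching 1), 2× right (reaching 3), down to 6, left to 5, down to 8 — 13 moves in all.
Check: all 14 open cells covered.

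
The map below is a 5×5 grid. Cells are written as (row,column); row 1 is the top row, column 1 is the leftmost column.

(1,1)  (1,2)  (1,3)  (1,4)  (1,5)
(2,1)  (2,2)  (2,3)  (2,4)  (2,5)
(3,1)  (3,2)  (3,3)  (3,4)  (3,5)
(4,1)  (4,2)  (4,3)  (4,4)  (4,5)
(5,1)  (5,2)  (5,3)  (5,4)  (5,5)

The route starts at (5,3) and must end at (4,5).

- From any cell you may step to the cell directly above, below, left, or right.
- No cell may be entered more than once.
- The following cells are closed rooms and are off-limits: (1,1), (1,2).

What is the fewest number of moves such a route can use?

3

The Manhattan distance from (5,3) to (4,5) is |5−4| + |3−5| = 3, so at least 3 moves are needed.
A route of 3 moves achieves this: (5,3) → (4,3) → (4,4) → (4,5).
Since 3 matches the lower bound, it is optimal.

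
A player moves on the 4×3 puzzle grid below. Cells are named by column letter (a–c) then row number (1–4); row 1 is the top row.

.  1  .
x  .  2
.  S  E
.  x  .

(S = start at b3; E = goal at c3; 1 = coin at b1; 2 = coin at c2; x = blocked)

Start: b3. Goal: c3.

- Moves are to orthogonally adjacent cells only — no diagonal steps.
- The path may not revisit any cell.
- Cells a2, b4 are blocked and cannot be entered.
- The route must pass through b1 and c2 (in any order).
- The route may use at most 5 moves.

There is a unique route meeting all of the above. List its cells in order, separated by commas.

b3, b2, b1, c1, c2, c3

The 5-move cap with required stops at b1, c2 leaves no slack for detours.
Route from b3: 2× up (reaching b1), right to c1, 2× down (reaching c3) — 5 moves in all.
Check: all required cells visited; 5 ≤ 5 moves.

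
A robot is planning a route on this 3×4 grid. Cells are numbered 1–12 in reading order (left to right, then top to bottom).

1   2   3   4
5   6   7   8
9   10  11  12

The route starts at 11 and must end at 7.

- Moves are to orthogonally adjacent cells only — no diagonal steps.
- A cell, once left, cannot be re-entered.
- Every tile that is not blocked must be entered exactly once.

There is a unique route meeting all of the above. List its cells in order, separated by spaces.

Need to visit all 12 open cells exactly once, starting at 11 and ending at 7.
Route from 11: right 1 to 12, up 2 to 4, left 3 to 1, down 2 to 9, right 1 to 10, up 1 to 6, right 1 to 7 — 11 moves in all.
Check: all 12 open cells covered.

11 12 8 4 3 2 1 5 9 10 6 7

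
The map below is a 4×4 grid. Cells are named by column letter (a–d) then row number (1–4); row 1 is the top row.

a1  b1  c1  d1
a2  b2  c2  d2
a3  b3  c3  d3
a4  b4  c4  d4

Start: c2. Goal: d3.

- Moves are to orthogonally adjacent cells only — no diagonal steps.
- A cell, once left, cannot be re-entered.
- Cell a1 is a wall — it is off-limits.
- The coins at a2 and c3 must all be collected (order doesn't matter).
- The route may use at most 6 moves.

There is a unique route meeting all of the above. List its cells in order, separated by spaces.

The 6-move cap with required stops at a2, c3 leaves no slack for detours.
Route from c2: 2× left (reaching a2), down to a3, 3× right (reaching d3) — 6 moves in all.
Check: all required cells visited; 6 ≤ 6 moves.

c2 b2 a2 a3 b3 c3 d3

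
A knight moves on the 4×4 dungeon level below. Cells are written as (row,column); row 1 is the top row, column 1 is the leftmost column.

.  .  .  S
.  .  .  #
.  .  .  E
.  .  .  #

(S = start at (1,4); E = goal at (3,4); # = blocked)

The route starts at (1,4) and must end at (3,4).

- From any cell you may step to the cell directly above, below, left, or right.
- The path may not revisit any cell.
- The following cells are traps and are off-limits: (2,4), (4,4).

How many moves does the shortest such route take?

4

The Manhattan distance from (1,4) to (3,4) is |1−3| + |4−4| = 2, so at least 2 moves are needed.
That bound ignores the blocked cells. Measuring each leg by the fewest moves that actually steer around them ((1,4)→(3,4): 4) raises the lower bound to 4.
A route of 4 moves exists: (1,4) → (1,3) → (2,3) → (3,3) → (3,4).
Since 4 matches that lower bound, it is optimal.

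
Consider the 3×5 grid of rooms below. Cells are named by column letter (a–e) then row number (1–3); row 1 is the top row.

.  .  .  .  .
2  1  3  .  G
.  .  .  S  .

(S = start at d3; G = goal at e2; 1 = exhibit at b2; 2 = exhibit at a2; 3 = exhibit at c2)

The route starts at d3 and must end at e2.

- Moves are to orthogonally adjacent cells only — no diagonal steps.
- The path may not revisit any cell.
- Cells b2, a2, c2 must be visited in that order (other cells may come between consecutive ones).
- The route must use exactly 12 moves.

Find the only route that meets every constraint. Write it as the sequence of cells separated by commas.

The waypoints must appear in the order b2, a2, c2, with no cell reused.
Route from d3: left 2 to b3, up 1 to b2, left 1 to a2, up 1 to a1, right 2 to c1, down 1 to c2, right 1 to d2, up 1 to d1, right 1 to e1, down 1 to e2 — 12 moves in all.
Check: order respected (1 at step 3, 2 at step 4, 3 at step 8); 12 moves as required.

d3, c3, b3, b2, a2, a1, b1, c1, c2, d2, d1, e1, e2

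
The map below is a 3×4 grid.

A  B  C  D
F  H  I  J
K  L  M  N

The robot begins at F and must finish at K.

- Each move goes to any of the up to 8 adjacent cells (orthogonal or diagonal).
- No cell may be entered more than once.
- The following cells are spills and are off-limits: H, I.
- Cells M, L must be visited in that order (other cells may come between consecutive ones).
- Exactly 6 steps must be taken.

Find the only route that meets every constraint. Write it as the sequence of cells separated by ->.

The waypoints must appear in the order M, L, with no cell reused.
Route from F: up-right 1 to B, right 1 to C, down-right 1 to J, down-left 1 to M, left 2 to K — 6 moves in all.
Check: order respected (M at step 4, L at step 5); 6 moves as required.

F -> B -> C -> J -> M -> L -> K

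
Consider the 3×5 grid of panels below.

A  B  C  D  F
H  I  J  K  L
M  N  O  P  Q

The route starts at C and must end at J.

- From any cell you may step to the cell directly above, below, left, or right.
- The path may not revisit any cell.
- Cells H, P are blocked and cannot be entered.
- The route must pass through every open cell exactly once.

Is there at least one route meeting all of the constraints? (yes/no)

Cell A has only one open neighbour but is neither the start nor the goal, so a Hamiltonian route would have to both enter and leave it through the same neighbour — impossible without revisiting.

no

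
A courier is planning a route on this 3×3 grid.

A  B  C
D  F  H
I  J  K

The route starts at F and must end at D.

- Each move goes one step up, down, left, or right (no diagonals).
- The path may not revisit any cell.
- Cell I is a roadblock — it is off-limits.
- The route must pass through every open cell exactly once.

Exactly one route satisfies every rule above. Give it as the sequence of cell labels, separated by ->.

F -> J -> K -> H -> C -> B -> A -> D

Need to visit all 8 open cells exactly once, starting at F and ending at D.
Route from F: down to J, right to K, 2× up (reaching C), 2× left (reaching A), down to D — 7 moves in all.
Check: all 8 open cells covered.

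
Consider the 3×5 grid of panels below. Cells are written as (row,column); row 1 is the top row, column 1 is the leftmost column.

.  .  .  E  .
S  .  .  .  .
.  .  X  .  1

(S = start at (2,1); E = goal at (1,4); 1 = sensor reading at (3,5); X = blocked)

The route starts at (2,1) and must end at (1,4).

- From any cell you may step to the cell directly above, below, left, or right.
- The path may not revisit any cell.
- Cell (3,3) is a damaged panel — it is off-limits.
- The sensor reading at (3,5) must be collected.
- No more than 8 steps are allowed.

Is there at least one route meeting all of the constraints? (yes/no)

yes

One route that works: (2,1) → (2,2) → (2,3) → (2,4) → (3,4) → (3,5) → (2,5) → (1,5) → (1,4).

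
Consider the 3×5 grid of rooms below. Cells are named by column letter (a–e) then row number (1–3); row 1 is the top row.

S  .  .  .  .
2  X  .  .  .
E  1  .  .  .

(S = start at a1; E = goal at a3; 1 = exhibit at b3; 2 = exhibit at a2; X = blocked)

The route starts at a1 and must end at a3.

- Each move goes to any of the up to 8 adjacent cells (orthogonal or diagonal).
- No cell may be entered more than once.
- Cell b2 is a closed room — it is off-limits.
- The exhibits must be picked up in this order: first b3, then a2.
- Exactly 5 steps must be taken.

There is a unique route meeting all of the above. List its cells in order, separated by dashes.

The waypoints must appear in the order b3, a2, with no cell reused.
Route from a1: right 1 to b1, down-right 1 to c2, down-left 1 to b3, up-left 1 to a2, down 1 to a3 — 5 moves in all.
Check: order respected (1 at step 3, 2 at step 4); 5 moves as required.

a1 - b1 - c2 - b3 - a2 - a3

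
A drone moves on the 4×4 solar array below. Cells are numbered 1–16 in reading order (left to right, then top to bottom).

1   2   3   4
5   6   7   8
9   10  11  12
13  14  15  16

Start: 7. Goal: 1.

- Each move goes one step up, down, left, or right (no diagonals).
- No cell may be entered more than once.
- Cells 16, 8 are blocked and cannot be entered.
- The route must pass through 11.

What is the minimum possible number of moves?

Any route passes through 11 somewhere between 7 and 1. Summing Manhattan distances along the two legs (7 → 11 → 1) gives a lower bound of 1 + 4 = 5 moves.
A route of 5 moves achieves this: 7 → 11 → 10 → 6 → 2 → 1.
Since 5 matches the lower bound, it is optimal.

5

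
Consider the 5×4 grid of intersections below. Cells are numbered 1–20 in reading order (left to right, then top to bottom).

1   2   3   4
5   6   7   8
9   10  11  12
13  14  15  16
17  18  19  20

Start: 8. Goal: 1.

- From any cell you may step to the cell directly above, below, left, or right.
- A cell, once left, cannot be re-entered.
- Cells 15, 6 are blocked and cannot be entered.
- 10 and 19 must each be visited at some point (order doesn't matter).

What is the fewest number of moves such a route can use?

10

Any route passes through 10 and 19 in some order between 8 and 1. Summing Manhattan distances along each leg and taking the cheapest ordering (8 → 19 → 10 → 1) gives a lower bound of 4 + 3 + 3 = 10 moves.
A route of 10 moves achieves this: 8 → 12 → 16 → 20 → 19 → 18 → 14 → 10 → 9 → 5 → 1.
Since 10 matches the lower bound, it is optimal.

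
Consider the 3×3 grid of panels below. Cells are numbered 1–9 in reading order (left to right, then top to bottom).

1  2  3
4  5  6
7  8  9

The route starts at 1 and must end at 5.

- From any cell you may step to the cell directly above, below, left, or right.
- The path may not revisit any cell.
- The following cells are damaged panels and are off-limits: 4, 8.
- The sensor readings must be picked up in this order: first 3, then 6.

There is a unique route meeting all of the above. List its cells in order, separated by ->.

1 -> 2 -> 3 -> 6 -> 5

The waypoints must appear in the order 3, 6, with no cell reused.
Route from 1: right 2 to 3, down 1 to 6, left 1 to 5 — 4 moves in all.
Check: order respected (3 at step 2, 6 at step 3).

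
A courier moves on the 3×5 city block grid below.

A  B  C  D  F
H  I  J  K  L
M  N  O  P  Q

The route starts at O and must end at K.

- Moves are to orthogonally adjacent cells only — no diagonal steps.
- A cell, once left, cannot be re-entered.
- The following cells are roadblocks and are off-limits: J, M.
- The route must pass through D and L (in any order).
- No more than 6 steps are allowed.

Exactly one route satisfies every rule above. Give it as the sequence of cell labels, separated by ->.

O -> P -> Q -> L -> F -> D -> K

The 6-move cap with required stops at D, L leaves no slack for detours.
Route from O: 2× right (reaching Q), 2× up (reaching F), left to D, down to K — 6 moves in all.
Check: all required cells visited; 6 ≤ 6 moves.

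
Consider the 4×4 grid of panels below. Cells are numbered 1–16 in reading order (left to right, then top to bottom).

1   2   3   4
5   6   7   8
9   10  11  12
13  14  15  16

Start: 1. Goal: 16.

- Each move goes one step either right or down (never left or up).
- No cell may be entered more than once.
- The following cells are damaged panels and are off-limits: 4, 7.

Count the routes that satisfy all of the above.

10

A right/down-only route from 1 to 16 makes exactly 3 down-moves and 3 right-moves in some order.
With no other constraints that would be C(6,3) = 20 routes.
Subtract routes through each blocked cell (inclusion–exclusion for overlaps): − through 4: 1 − through 7: 9 → 10.
That gives 10 routes.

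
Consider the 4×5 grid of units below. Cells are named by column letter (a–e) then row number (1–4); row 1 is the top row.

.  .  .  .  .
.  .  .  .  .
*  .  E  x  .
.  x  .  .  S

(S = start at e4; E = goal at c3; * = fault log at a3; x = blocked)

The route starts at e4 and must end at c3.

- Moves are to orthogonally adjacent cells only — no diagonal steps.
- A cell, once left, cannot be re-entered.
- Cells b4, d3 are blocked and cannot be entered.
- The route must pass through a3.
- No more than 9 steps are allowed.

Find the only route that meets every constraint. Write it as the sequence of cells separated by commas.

e4, e3, e2, d2, c2, b2, a2, a3, b3, c3

The budget equals the shortest possible length, so every move has to be on a shortest route through the required cells.
Route from e4: up 2 to e2, left 4 to a2, down 1 to a3, right 2 to c3 — 9 moves in all.
Check: all required cells visited; 9 ≤ 9 moves.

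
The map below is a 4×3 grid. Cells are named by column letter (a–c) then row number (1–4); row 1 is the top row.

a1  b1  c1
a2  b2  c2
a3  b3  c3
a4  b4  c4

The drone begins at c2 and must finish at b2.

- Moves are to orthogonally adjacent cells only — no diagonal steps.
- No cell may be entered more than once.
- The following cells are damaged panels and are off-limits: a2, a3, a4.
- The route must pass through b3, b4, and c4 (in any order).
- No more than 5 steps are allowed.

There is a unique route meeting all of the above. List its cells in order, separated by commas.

Any route must reach b3, b4, and c4 and still end at b2 within 5 moves, so the order of the required stops is forced.
Route from c2: down 2 to c4, left 1 to b4, up 2 to b2 — 5 moves in all.
Check: all required cells visited; 5 ≤ 5 moves.

c2, c3, c4, b4, b3, b2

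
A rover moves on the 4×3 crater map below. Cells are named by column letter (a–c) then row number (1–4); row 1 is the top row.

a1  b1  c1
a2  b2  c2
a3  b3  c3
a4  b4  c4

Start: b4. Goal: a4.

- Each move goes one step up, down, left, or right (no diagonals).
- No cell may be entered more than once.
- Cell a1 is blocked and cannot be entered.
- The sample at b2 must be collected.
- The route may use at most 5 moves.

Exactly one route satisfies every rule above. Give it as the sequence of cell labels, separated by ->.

b4 -> b3 -> b2 -> a2 -> a3 -> a4

The budget equals the shortest possible length, so every move has to be on a shortest route through the required cells.
Route from b4: 2× up (reaching b2), left to a2, 2× down (reaching a4) — 5 moves in all.
Check: all required cells visited; 5 ≤ 5 moves.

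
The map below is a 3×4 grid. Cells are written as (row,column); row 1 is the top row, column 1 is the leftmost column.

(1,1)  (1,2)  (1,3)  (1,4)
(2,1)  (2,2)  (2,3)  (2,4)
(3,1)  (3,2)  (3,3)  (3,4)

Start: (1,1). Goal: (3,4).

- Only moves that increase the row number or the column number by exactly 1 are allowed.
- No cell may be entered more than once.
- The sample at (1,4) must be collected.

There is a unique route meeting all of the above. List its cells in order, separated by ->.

(1,1) -> (1,2) -> (1,3) -> (1,4) -> (2,4) -> (3,4)

Moves only go right or down, so the column and row indices never decrease.
Route from (1,1): right 3 to (1,4), down 2 to (3,4) — 5 moves in all.
Check: all required cells visited.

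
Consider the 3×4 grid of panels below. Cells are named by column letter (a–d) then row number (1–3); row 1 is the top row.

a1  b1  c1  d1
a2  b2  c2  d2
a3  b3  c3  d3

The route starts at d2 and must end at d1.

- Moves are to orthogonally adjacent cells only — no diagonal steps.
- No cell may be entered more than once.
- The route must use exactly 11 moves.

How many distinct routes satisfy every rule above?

Need simple routes of exactly 11 moves from d2 to d1 (Manhattan distance 1, so 5 moves are spent on a detour and 5 undoing it).
Enumerating: d2 d3 c3 c2 b2 b3 a3 a2 a1 b1 c1 d1 | d2 d3 c3 b3 a3 a2 a1 b1 b2 c2 c1 d1.
That gives 2 routes.

2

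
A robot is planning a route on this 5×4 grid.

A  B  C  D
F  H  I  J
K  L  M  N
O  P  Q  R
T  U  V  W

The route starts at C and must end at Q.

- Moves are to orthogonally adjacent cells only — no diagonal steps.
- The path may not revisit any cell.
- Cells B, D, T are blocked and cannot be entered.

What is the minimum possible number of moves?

The Manhattan distance from C to Q is |1−4| + |3−3| = 3, so at least 3 moves are needed.
A route of 3 moves achieves this: C → I → M → Q.
Since 3 matches the lower bound, it is optimal.

3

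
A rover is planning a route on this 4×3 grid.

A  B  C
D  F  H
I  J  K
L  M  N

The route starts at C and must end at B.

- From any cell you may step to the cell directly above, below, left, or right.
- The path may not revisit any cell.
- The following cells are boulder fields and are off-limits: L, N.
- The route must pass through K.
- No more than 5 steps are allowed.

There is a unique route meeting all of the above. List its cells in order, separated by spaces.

The 5-move cap with required stops at K leaves no slack for detours.
Route from C: 2× down (reaching K), left to J, 2× up (reaching B) — 5 moves in all.
Check: all required cells visited; 5 ≤ 5 moves.

C H K J F B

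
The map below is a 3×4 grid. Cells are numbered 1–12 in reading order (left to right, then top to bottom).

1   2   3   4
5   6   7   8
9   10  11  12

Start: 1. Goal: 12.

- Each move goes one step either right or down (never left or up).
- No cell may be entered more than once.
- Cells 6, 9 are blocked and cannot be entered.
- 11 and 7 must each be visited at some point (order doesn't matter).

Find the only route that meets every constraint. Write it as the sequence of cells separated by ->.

Moves only go right or down, so the column and row indices never decrease.
Route from 1: 2× right (reaching 3), 2× down (reaching 11), right to 12 — 5 moves in all.
Check: all required cells visited.

1 -> 2 -> 3 -> 7 -> 11 -> 12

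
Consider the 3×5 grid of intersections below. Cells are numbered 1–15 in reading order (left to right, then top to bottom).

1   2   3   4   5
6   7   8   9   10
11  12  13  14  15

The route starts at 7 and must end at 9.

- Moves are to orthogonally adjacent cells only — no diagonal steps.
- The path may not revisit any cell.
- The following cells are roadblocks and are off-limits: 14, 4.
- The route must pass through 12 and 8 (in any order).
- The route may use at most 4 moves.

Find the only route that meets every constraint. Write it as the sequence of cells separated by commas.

7, 12, 13, 8, 9

The 4-move cap with required stops at 12, 8 leaves no slack for detours.
Route from 7: down 1 to 12, right 1 to 13, up 1 to 8, right 1 to 9 — 4 moves in all.
Check: all required cells visited; 4 ≤ 4 moves.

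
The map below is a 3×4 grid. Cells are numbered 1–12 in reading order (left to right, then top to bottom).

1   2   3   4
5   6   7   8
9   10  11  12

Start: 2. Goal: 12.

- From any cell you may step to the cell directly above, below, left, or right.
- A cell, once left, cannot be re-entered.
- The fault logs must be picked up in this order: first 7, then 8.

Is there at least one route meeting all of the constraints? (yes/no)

yes

One route that works: 2 → 6 → 7 → 8 → 12.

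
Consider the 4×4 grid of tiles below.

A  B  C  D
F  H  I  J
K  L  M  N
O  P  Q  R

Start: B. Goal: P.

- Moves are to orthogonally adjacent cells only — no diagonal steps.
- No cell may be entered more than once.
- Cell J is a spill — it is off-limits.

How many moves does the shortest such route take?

3

The Manhattan distance from B to P is |1−4| + |2−2| = 3, so at least 3 moves are needed.
A route of 3 moves achieves this: B → H → L → P.
Since 3 matches the lower bound, it is optimal.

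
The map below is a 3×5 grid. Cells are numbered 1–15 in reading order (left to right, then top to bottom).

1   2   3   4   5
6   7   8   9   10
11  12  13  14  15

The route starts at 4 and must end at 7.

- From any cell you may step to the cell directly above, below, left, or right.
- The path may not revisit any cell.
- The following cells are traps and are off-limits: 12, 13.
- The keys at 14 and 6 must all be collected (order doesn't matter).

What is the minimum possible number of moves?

Any route passes through 14 and 6 in some order between 4 and 7. Summing Manhattan distances along each leg and taking the cheapest ordering (4 → 14 → 6 → 7) gives a lower bound of 2 + 4 + 1 = 7 moves.
The shortest route satisfying every rule uses 11 moves: 4 → 5 → 10 → 15 → 14 → 9 → 8 → 3 → 2 → 1 → 6 → 7.
The bound of 7 isn't tight here; checking systematically, no route of length 7 through 10 satisfies every constraint (on a 4-connected grid the length of any start-to-goal walk has the same parity as the Manhattan bound, so only lengths 7, 9, 11, … need checking), so 11 is the minimum.

11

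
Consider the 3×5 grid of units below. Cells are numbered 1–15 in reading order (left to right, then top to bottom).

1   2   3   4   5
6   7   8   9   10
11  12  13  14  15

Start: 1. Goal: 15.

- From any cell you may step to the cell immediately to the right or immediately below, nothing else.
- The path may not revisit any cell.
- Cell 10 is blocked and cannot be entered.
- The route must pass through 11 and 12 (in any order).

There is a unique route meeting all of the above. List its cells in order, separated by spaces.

Moves only go right or down, so the column and row indices never decrease.
Route from 1: 2× down (reaching 11), 4× right (reaching 15) — 6 moves in all.
Check: all required cells visited.

1 6 11 12 13 14 15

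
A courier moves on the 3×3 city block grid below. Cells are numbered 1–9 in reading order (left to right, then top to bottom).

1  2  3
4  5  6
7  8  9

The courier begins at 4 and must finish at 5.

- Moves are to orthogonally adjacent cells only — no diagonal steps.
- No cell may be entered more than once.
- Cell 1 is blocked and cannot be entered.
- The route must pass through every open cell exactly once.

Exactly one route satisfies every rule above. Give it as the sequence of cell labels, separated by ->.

4 -> 7 -> 8 -> 9 -> 6 -> 3 -> 2 -> 5

Need to visit all 8 open cells exactly once, starting at 4 and ending at 5.
Cell 7 has only two open neighbours (4 and 8), so the path must pass straight through it: one of those is the cell it's entered from and the other is where it exits.
Route from 4: down 1 to 7, right 2 to 9, up 2 to 3, left 1 to 2, down 1 to 5 — 7 moves in all.
Check: all 8 open cells covered.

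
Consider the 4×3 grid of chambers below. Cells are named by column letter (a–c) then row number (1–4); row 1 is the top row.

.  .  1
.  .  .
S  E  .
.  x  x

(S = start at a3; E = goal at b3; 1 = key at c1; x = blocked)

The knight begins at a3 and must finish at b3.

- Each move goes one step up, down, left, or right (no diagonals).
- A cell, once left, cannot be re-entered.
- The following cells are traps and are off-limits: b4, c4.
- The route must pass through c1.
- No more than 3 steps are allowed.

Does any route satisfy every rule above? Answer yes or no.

Even ignoring the no-revisit rule, getting from a3 to b3 via c1 needs at least 4 + 3 = 7 moves (Manhattan distance per leg), which exceeds the 3-move limit.

no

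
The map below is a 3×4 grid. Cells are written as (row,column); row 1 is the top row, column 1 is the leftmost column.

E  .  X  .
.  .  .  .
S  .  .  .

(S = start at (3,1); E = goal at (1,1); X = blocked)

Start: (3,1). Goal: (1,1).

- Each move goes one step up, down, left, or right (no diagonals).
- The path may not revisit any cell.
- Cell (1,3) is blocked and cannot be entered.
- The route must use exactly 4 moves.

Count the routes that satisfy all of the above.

3

Need simple routes of exactly 4 moves from (3,1) to (1,1) (Manhattan distance 2, so 1 moves are spent on a detour and 1 undoing it).
Enumerating: (3,1) (2,1) (2,2) (1,2) (1,1) | (3,1) (3,2) (2,2) (1,2) (1,1) | (3,1) (3,2) (2,2) (2,1) (1,1).
That gives 3 routes.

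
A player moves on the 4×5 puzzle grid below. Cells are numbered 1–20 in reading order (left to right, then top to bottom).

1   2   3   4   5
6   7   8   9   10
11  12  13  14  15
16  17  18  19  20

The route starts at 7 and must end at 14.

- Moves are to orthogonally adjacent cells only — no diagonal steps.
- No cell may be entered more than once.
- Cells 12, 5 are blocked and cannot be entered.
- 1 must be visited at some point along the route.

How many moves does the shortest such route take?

Any route passes through 1 somewhere between 7 and 14. Summing Manhattan distances along the two legs (7 → 1 → 14) gives a lower bound of 2 + 5 = 7 moves.
A route of 7 moves achieves this: 7 → 6 → 1 → 2 → 3 → 8 → 13 → 14.
Since 7 matches the lower bound, it is optimal.

7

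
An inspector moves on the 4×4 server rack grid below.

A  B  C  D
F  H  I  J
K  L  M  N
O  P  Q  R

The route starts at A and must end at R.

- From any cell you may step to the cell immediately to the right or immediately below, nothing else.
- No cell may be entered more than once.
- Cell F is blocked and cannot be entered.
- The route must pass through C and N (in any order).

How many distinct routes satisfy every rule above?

A right/down-only route from A to R makes exactly 3 down-moves and 3 right-moves in some order.
With no other constraints that would be C(6,3) = 20 routes.
A monotone route can only reach the required cells in the order C, N, so split there and multiply the segment counts (each segment already excludes blocked cells): A→C: 1; C→N: 3; N→R: 1; product = 3.
That gives 3 routes.

3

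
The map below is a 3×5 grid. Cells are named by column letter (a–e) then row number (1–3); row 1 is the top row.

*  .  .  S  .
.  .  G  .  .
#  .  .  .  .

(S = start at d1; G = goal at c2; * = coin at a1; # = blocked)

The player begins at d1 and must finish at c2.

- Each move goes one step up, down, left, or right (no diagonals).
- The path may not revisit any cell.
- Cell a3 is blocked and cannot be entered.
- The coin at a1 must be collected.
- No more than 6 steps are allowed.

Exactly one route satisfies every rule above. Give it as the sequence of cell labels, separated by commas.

d1, c1, b1, a1, a2, b2, c2

The budget equals the shortest possible length, so every move has to be on a shortest route through the required cells.
Route from d1: 3× left (reaching a1), down to a2, 2× right (reaching c2) — 6 moves in all.
Check: all required cells visited; 6 ≤ 6 moves.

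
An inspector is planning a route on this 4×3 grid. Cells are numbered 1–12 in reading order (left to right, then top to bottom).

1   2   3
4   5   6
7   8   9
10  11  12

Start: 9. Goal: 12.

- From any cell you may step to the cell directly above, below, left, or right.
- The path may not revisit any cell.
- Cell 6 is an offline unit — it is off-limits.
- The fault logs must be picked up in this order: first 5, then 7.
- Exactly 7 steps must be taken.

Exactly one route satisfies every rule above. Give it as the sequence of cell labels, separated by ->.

9 -> 8 -> 5 -> 4 -> 7 -> 10 -> 11 -> 12

The waypoints must appear in the order 5, 7, with no cell reused.
Route from 9: left to 8, up to 5, left to 4, 2× down (reaching 10), 2× right (reaching 12) — 7 moves in all.
Check: order respected (5 at step 2, 7 at step 4); 7 moves as required.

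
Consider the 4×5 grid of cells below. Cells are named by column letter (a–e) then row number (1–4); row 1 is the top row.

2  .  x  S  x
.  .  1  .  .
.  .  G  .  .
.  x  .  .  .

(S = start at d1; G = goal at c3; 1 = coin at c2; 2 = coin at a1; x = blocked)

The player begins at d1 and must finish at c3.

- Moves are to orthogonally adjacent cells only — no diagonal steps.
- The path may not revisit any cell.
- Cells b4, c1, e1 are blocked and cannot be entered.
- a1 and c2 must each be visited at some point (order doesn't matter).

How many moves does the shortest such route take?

9

Any route passes through a1 and c2 in some order between d1 and c3. Summing Manhattan distances along each leg and taking the cheapest ordering (d1 → a1 → c2 → c3) gives a lower bound of 3 + 3 + 1 = 7 moves.
That bound ignores the blocked cells. Measuring each leg by the fewest moves that actually steer around them (d1→c2: 2; c2→a1: 3; a1→c3: 4) raises the lower bound to 9.
A route of 9 moves exists: d1 → d2 → c2 → b2 → b1 → a1 → a2 → a3 → b3 → c3.
Since 9 matches that lower bound, it is optimal.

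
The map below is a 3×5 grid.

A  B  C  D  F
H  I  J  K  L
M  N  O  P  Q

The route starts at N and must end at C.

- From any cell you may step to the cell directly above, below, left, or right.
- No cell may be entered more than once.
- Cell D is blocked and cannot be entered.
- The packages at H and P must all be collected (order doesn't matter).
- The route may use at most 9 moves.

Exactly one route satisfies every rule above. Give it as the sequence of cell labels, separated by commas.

Any route must reach H and P and still end at C within 9 moves, so the order of the required stops is forced.
Route from N: right 2 to P, up 1 to K, left 3 to H, up 1 to A, right 2 to C — 9 moves in all.
Check: all required cells visited; 9 ≤ 9 moves.

N, O, P, K, J, I, H, A, B, C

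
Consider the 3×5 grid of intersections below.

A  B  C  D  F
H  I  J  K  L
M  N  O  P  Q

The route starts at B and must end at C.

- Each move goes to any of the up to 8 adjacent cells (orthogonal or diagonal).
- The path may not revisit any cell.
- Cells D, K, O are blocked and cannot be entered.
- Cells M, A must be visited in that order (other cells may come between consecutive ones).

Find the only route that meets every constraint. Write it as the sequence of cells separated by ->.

The waypoints must appear in the order M, A, with no cell reused.
Route from B: down-right to J, down-left to N, left to M, 2× up (reaching A), down-right to I, up-right to C — 7 moves in all.
Check: order respected (M at step 3, A at step 5).

B -> J -> N -> M -> H -> A -> I -> C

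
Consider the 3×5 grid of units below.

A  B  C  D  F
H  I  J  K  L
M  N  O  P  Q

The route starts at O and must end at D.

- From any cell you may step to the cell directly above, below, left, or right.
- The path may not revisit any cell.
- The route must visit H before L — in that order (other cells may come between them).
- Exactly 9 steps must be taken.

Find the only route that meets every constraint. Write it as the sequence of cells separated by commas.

O, N, M, H, I, J, K, L, F, D

The waypoints must appear in the order H, L, with no cell reused.
Route from O: left 2 to M, up 1 to H, right 4 to L, up 1 to F, left 1 to D — 9 moves in all.
Check: order respected (H at step 3, L at step 7); 9 moves as required.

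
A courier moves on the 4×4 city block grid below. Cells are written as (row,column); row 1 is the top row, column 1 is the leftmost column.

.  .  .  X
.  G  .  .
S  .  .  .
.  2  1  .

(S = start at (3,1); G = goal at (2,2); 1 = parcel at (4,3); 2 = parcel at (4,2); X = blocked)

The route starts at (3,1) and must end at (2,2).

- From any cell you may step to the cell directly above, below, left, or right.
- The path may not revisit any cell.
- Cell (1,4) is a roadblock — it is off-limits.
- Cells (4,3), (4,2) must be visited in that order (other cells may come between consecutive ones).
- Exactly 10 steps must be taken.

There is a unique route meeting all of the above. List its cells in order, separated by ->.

(3,1) -> (2,1) -> (1,1) -> (1,2) -> (1,3) -> (2,3) -> (3,3) -> (4,3) -> (4,2) -> (3,2) -> (2,2)

The waypoints must appear in the order (4,3), (4,2), with no cell reused.
Route from (3,1): up 2 to (1,1), right 2 to (1,3), down 3 to (4,3), left 1 to (4,2), up 2 to (2,2) — 10 moves in all.
Check: order respected (1 at step 7, 2 at step 8); 10 moves as required.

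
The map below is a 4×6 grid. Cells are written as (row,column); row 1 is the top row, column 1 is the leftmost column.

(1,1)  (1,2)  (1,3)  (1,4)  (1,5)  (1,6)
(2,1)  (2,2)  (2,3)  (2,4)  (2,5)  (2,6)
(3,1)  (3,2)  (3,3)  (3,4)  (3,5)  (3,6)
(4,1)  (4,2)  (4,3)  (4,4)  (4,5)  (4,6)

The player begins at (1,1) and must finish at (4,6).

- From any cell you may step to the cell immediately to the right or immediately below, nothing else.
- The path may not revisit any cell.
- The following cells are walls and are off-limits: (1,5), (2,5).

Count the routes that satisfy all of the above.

A right/down-only route from (1,1) to (4,6) makes exactly 3 down-moves and 5 right-moves in some order.
With no other constraints that would be C(8,3) = 56 routes.
Subtract routes through each blocked cell (inclusion–exclusion for overlaps): − through (1,5): 4 − through (2,5): 15 + through (1,5)&(2,5): 3 → 40.
That gives 40 routes.

40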